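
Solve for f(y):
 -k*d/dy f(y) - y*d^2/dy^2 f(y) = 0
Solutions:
 f(y) = C1 + y^(1 - re(k))*(C2*sin(log(y)*Abs(im(k))) + C3*cos(log(y)*im(k)))


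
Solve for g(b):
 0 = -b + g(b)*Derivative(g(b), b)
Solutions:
 g(b) = -sqrt(C1 + b^2)
 g(b) = sqrt(C1 + b^2)


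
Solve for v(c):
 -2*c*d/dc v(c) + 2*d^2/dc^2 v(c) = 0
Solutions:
 v(c) = C1 + C2*erfi(sqrt(2)*c/2)


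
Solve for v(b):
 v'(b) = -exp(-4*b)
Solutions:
 v(b) = C1 + exp(-4*b)/4


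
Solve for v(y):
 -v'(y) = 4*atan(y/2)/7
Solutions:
 v(y) = C1 - 4*y*atan(y/2)/7 + 4*log(y^2 + 4)/7


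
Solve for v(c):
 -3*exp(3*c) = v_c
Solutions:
 v(c) = C1 - exp(3*c)


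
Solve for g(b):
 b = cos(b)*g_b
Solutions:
 g(b) = C1 + Integral(b/cos(b), b)


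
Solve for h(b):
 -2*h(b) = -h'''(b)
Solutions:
 h(b) = C3*exp(2^(1/3)*b) + (C1*sin(2^(1/3)*sqrt(3)*b/2) + C2*cos(2^(1/3)*sqrt(3)*b/2))*exp(-2^(1/3)*b/2)


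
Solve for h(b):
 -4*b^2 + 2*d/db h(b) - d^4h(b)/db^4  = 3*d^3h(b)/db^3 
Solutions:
 h(b) = C1 + 2*b^3/3 + 6*b + (C2 + C3*exp(-sqrt(3)*b) + C4*exp(sqrt(3)*b))*exp(-b)


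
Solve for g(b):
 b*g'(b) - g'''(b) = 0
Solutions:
 g(b) = C1 + Integral(C2*airyai(b) + C3*airybi(b), b)


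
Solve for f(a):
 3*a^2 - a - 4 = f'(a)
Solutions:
 f(a) = C1 + a^3 - a^2/2 - 4*a


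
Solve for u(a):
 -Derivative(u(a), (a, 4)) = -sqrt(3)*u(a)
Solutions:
 u(a) = C1*exp(-3^(1/8)*a) + C2*exp(3^(1/8)*a) + C3*sin(3^(1/8)*a) + C4*cos(3^(1/8)*a)


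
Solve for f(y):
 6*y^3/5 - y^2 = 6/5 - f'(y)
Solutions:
 f(y) = C1 - 3*y^4/10 + y^3/3 + 6*y/5


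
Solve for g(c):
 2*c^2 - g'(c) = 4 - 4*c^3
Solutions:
 g(c) = C1 + c^4 + 2*c^3/3 - 4*c


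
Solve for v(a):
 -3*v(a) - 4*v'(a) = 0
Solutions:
 v(a) = C1*exp(-3*a/4)


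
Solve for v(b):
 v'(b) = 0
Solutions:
 v(b) = C1


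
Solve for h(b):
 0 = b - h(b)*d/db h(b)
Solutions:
 h(b) = -sqrt(C1 + b^2)
 h(b) = sqrt(C1 + b^2)


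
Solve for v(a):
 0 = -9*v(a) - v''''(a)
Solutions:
 v(a) = (C1*sin(sqrt(6)*a/2) + C2*cos(sqrt(6)*a/2))*exp(-sqrt(6)*a/2) + (C3*sin(sqrt(6)*a/2) + C4*cos(sqrt(6)*a/2))*exp(sqrt(6)*a/2)


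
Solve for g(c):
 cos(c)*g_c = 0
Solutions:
 g(c) = C1


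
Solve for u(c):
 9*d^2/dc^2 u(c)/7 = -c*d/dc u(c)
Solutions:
 u(c) = C1 + C2*erf(sqrt(14)*c/6)


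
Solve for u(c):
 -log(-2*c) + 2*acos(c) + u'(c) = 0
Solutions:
 u(c) = C1 + c*log(-c) - 2*c*acos(c) - c + c*log(2) + 2*sqrt(1 - c^2)


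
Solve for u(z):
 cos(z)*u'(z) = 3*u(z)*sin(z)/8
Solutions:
 u(z) = C1/cos(z)^(3/8)


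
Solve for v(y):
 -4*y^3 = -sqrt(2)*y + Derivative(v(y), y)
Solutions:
 v(y) = C1 - y^4 + sqrt(2)*y^2/2


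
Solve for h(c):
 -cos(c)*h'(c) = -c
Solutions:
 h(c) = C1 + Integral(c/cos(c), c)


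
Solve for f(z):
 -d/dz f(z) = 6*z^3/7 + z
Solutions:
 f(z) = C1 - 3*z^4/14 - z^2/2


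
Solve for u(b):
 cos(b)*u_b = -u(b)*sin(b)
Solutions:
 u(b) = C1*cos(b)


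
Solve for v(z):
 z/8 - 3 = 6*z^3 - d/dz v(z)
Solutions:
 v(z) = C1 + 3*z^4/2 - z^2/16 + 3*z


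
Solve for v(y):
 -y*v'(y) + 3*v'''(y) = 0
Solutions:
 v(y) = C1 + Integral(C2*airyai(3^(2/3)*y/3) + C3*airybi(3^(2/3)*y/3), y)


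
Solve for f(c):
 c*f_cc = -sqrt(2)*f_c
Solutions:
 f(c) = C1 + C2*c^(1 - sqrt(2))


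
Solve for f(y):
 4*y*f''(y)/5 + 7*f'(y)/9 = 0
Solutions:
 f(y) = C1 + C2*y^(1/36)


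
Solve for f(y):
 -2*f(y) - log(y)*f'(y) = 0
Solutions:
 f(y) = C1*exp(-2*li(y))


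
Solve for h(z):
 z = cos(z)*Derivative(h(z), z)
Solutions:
 h(z) = C1 + Integral(z/cos(z), z)


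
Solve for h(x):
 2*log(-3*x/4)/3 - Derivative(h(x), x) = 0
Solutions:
 h(x) = C1 + 2*x*log(-x)/3 + 2*x*(-2*log(2) - 1 + log(3))/3


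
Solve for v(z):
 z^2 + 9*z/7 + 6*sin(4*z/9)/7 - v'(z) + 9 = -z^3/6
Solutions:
 v(z) = C1 + z^4/24 + z^3/3 + 9*z^2/14 + 9*z - 27*cos(4*z/9)/14


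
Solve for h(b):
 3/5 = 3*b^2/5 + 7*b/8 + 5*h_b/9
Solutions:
 h(b) = C1 - 9*b^3/25 - 63*b^2/80 + 27*b/25


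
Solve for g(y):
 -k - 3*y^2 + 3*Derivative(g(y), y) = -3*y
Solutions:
 g(y) = C1 + k*y/3 + y^3/3 - y^2/2


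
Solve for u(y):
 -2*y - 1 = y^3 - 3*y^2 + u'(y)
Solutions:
 u(y) = C1 - y^4/4 + y^3 - y^2 - y


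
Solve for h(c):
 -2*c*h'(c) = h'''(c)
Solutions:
 h(c) = C1 + Integral(C2*airyai(-2^(1/3)*c) + C3*airybi(-2^(1/3)*c), c)


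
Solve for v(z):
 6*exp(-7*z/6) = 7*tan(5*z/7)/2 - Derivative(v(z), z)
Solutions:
 v(z) = C1 + 49*log(tan(5*z/7)^2 + 1)/20 + 36*exp(-7*z/6)/7


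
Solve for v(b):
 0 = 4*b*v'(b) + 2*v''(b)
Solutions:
 v(b) = C1 + C2*erf(b)


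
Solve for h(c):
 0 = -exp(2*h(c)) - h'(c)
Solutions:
 h(c) = log(-sqrt(-1/(C1 - c))) - log(2)/2
 h(c) = log(-1/(C1 - c))/2 - log(2)/2


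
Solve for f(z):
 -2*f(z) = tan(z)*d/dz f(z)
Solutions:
 f(z) = C1/sin(z)^2


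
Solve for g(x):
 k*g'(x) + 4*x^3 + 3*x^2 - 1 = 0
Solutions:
 g(x) = C1 - x^4/k - x^3/k + x/k


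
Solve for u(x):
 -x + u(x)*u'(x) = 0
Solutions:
 u(x) = -sqrt(C1 + x^2)
 u(x) = sqrt(C1 + x^2)


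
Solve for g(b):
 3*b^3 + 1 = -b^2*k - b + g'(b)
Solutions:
 g(b) = C1 + 3*b^4/4 + b^3*k/3 + b^2/2 + b


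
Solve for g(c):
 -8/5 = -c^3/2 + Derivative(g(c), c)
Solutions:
 g(c) = C1 + c^4/8 - 8*c/5


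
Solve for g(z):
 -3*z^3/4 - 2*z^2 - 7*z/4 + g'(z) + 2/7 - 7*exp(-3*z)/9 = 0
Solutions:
 g(z) = C1 + 3*z^4/16 + 2*z^3/3 + 7*z^2/8 - 2*z/7 - 7*exp(-3*z)/27


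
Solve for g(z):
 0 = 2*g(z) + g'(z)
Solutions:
 g(z) = C1*exp(-2*z)


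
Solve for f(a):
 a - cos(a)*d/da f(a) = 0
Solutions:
 f(a) = C1 + Integral(a/cos(a), a)


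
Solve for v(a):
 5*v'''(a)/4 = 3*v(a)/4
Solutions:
 v(a) = C3*exp(3^(1/3)*5^(2/3)*a/5) + (C1*sin(3^(5/6)*5^(2/3)*a/10) + C2*cos(3^(5/6)*5^(2/3)*a/10))*exp(-3^(1/3)*5^(2/3)*a/10)


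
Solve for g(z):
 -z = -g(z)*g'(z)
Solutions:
 g(z) = -sqrt(C1 + z^2)
 g(z) = sqrt(C1 + z^2)


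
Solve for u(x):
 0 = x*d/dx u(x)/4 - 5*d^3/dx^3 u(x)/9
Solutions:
 u(x) = C1 + Integral(C2*airyai(3^(2/3)*50^(1/3)*x/10) + C3*airybi(3^(2/3)*50^(1/3)*x/10), x)


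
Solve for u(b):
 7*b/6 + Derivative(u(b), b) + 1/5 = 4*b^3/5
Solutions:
 u(b) = C1 + b^4/5 - 7*b^2/12 - b/5


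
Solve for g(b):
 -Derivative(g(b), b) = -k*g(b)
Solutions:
 g(b) = C1*exp(b*k)


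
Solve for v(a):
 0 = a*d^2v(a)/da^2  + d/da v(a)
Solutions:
 v(a) = C1 + C2*log(a)


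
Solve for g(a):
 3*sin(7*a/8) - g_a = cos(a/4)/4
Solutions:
 g(a) = C1 - sin(a/4) - 24*cos(7*a/8)/7


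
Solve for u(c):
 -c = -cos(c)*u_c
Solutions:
 u(c) = C1 + Integral(c/cos(c), c)


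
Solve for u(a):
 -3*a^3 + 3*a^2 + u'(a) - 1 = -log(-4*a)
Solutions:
 u(a) = C1 + 3*a^4/4 - a^3 - a*log(-a) + 2*a*(1 - log(2))


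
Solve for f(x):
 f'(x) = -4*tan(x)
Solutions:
 f(x) = C1 + 4*log(cos(x))


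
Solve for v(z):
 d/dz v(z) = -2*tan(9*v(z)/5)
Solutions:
 v(z) = -5*asin(C1*exp(-18*z/5))/9 + 5*pi/9
 v(z) = 5*asin(C1*exp(-18*z/5))/9


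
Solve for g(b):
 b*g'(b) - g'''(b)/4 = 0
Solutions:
 g(b) = C1 + Integral(C2*airyai(2^(2/3)*b) + C3*airybi(2^(2/3)*b), b)


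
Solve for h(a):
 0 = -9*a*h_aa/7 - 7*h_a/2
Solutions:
 h(a) = C1 + C2/a^(31/18)


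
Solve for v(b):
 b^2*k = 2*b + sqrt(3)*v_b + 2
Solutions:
 v(b) = C1 + sqrt(3)*b^3*k/9 - sqrt(3)*b^2/3 - 2*sqrt(3)*b/3


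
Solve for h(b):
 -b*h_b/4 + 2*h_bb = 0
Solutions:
 h(b) = C1 + C2*erfi(b/4)


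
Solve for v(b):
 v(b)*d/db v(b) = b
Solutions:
 v(b) = -sqrt(C1 + b^2)
 v(b) = sqrt(C1 + b^2)


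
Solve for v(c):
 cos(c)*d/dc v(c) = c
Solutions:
 v(c) = C1 + Integral(c/cos(c), c)


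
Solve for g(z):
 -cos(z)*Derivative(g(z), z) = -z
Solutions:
 g(z) = C1 + Integral(z/cos(z), z)


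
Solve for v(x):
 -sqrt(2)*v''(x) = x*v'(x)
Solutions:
 v(x) = C1 + C2*erf(2^(1/4)*x/2)


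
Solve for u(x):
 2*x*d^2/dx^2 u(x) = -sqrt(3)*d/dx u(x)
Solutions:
 u(x) = C1 + C2*x^(1 - sqrt(3)/2)


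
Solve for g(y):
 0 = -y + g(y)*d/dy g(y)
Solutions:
 g(y) = -sqrt(C1 + y^2)
 g(y) = sqrt(C1 + y^2)


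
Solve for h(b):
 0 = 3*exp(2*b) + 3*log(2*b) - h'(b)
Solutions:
 h(b) = C1 + 3*b*log(b) + 3*b*(-1 + log(2)) + 3*exp(2*b)/2


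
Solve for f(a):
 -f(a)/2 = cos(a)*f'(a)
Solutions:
 f(a) = C1*(sin(a) - 1)^(1/4)/(sin(a) + 1)^(1/4)


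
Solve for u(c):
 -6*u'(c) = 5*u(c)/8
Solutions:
 u(c) = C1*exp(-5*c/48)


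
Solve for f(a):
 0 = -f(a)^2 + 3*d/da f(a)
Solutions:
 f(a) = -3/(C1 + a)


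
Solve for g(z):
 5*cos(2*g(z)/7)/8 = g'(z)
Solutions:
 -5*z/8 - 7*log(sin(2*g(z)/7) - 1)/4 + 7*log(sin(2*g(z)/7) + 1)/4 = C1


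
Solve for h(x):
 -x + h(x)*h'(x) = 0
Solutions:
 h(x) = -sqrt(C1 + x^2)
 h(x) = sqrt(C1 + x^2)


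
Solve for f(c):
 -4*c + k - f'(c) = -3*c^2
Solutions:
 f(c) = C1 + c^3 - 2*c^2 + c*k


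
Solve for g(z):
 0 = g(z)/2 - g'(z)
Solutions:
 g(z) = C1*exp(z/2)


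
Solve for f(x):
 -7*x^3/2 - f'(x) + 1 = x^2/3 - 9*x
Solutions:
 f(x) = C1 - 7*x^4/8 - x^3/9 + 9*x^2/2 + x


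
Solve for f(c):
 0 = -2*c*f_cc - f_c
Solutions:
 f(c) = C1 + C2*sqrt(c)


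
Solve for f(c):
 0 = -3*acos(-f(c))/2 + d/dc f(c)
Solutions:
 Integral(1/acos(-_y), (_y, f(c))) = C1 + 3*c/2


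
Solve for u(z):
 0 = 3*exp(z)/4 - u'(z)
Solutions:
 u(z) = C1 + 3*exp(z)/4


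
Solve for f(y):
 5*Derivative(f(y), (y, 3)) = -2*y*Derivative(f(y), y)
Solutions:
 f(y) = C1 + Integral(C2*airyai(-2^(1/3)*5^(2/3)*y/5) + C3*airybi(-2^(1/3)*5^(2/3)*y/5), y)


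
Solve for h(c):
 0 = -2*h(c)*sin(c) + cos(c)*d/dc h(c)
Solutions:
 h(c) = C1/cos(c)^2


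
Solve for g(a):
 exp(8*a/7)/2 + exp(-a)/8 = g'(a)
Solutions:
 g(a) = C1 + 7*exp(8*a/7)/16 - exp(-a)/8


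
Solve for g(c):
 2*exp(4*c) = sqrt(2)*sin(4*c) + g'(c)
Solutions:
 g(c) = C1 + exp(4*c)/2 + sqrt(2)*cos(4*c)/4


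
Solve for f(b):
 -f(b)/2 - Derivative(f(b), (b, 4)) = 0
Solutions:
 f(b) = (C1*sin(2^(1/4)*b/2) + C2*cos(2^(1/4)*b/2))*exp(-2^(1/4)*b/2) + (C3*sin(2^(1/4)*b/2) + C4*cos(2^(1/4)*b/2))*exp(2^(1/4)*b/2)


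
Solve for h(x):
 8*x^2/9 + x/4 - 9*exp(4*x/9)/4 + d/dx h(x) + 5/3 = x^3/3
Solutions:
 h(x) = C1 + x^4/12 - 8*x^3/27 - x^2/8 - 5*x/3 + 81*exp(4*x/9)/16


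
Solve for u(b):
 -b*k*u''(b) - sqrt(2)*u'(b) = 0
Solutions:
 u(b) = C1 + b^(((re(k) - sqrt(2))*re(k) + im(k)^2)/(re(k)^2 + im(k)^2))*(C2*sin(sqrt(2)*log(b)*Abs(im(k))/(re(k)^2 + im(k)^2)) + C3*cos(sqrt(2)*log(b)*im(k)/(re(k)^2 + im(k)^2)))


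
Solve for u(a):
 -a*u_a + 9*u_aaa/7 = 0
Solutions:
 u(a) = C1 + Integral(C2*airyai(21^(1/3)*a/3) + C3*airybi(21^(1/3)*a/3), a)


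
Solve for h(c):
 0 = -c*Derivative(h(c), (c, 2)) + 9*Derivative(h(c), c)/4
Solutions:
 h(c) = C1 + C2*c^(13/4)


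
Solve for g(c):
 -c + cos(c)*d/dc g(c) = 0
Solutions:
 g(c) = C1 + Integral(c/cos(c), c)


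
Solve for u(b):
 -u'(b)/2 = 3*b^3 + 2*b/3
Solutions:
 u(b) = C1 - 3*b^4/2 - 2*b^2/3


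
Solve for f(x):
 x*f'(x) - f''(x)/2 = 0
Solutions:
 f(x) = C1 + C2*erfi(x)


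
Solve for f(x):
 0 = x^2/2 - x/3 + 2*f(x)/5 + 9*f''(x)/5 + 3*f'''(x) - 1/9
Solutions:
 f(x) = C1*exp(x*(-6 + 3*3^(1/3)/(5*sqrt(31) + 28)^(1/3) + 3^(2/3)*(5*sqrt(31) + 28)^(1/3))/30)*sin(3^(1/6)*x*(-(5*sqrt(31) + 28)^(1/3) + 3^(2/3)/(5*sqrt(31) + 28)^(1/3))/10) + C2*exp(x*(-6 + 3*3^(1/3)/(5*sqrt(31) + 28)^(1/3) + 3^(2/3)*(5*sqrt(31) + 28)^(1/3))/30)*cos(3^(1/6)*x*(-(5*sqrt(31) + 28)^(1/3) + 3^(2/3)/(5*sqrt(31) + 28)^(1/3))/10) + C3*exp(-x*(3*3^(1/3)/(5*sqrt(31) + 28)^(1/3) + 3 + 3^(2/3)*(5*sqrt(31) + 28)^(1/3))/15) - 5*x^2/4 + 5*x/6 + 415/36


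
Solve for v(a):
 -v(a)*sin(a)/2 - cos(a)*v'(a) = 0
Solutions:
 v(a) = C1*sqrt(cos(a))


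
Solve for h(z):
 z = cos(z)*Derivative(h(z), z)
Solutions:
 h(z) = C1 + Integral(z/cos(z), z)


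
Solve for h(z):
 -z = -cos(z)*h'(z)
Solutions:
 h(z) = C1 + Integral(z/cos(z), z)


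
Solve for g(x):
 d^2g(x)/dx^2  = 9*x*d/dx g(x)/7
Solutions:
 g(x) = C1 + C2*erfi(3*sqrt(14)*x/14)


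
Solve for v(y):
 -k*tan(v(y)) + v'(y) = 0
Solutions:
 v(y) = pi - asin(C1*exp(k*y))
 v(y) = asin(C1*exp(k*y))


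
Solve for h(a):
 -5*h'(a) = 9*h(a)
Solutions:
 h(a) = C1*exp(-9*a/5)


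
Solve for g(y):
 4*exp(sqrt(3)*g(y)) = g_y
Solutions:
 g(y) = sqrt(3)*(2*log(-1/(C1 + 4*y)) - log(3))/6


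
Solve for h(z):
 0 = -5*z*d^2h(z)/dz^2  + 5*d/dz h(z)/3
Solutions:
 h(z) = C1 + C2*z^(4/3)


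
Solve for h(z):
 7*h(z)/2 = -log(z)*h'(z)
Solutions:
 h(z) = C1*exp(-7*li(z)/2)


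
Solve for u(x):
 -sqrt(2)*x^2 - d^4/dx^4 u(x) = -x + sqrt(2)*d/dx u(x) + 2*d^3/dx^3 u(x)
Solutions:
 u(x) = C1 + C2*exp(x*(-4 + 4/(8 + 27*sqrt(2)/2 + sqrt(-256 + (16 + 27*sqrt(2))^2)/2)^(1/3) + (8 + 27*sqrt(2)/2 + sqrt(-256 + (16 + 27*sqrt(2))^2)/2)^(1/3))/6)*sin(sqrt(3)*x*(-(8 + 27*sqrt(2)/2 + sqrt(-256 + (16 + 27*sqrt(2))^2)/2)^(1/3) + 4/(8 + 27*sqrt(2)/2 + sqrt(-256 + (16 + 27*sqrt(2))^2)/2)^(1/3))/6) + C3*exp(x*(-4 + 4/(8 + 27*sqrt(2)/2 + sqrt(-256 + (16 + 27*sqrt(2))^2)/2)^(1/3) + (8 + 27*sqrt(2)/2 + sqrt(-256 + (16 + 27*sqrt(2))^2)/2)^(1/3))/6)*cos(sqrt(3)*x*(-(8 + 27*sqrt(2)/2 + sqrt(-256 + (16 + 27*sqrt(2))^2)/2)^(1/3) + 4/(8 + 27*sqrt(2)/2 + sqrt(-256 + (16 + 27*sqrt(2))^2)/2)^(1/3))/6) + C4*exp(-x*(4/(8 + 27*sqrt(2)/2 + sqrt(-256 + (16 + 27*sqrt(2))^2)/2)^(1/3) + 2 + (8 + 27*sqrt(2)/2 + sqrt(-256 + (16 + 27*sqrt(2))^2)/2)^(1/3))/3) - x^3/3 + sqrt(2)*x^2/4 + 2*sqrt(2)*x


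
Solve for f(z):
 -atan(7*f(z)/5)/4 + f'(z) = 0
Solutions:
 Integral(1/atan(7*_y/5), (_y, f(z))) = C1 + z/4


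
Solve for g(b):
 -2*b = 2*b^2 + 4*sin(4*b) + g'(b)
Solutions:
 g(b) = C1 - 2*b^3/3 - b^2 + cos(4*b)


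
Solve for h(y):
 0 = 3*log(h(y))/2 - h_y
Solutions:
 li(h(y)) = C1 + 3*y/2


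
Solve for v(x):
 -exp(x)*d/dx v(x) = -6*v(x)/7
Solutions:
 v(x) = C1*exp(-6*exp(-x)/7)


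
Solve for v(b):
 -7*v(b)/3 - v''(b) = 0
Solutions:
 v(b) = C1*sin(sqrt(21)*b/3) + C2*cos(sqrt(21)*b/3)


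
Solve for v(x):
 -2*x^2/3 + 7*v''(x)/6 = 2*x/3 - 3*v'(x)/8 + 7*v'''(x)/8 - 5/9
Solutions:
 v(x) = C1 + C2*exp(x*(14 - sqrt(385))/21) + C3*exp(x*(14 + sqrt(385))/21) + 16*x^3/27 - 376*x^2/81 + 26024*x/729


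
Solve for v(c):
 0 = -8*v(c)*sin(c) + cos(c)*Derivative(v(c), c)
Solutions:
 v(c) = C1/cos(c)^8


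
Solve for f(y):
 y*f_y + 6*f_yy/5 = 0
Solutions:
 f(y) = C1 + C2*erf(sqrt(15)*y/6)


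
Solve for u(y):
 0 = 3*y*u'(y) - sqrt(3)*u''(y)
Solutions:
 u(y) = C1 + C2*erfi(sqrt(2)*3^(1/4)*y/2)


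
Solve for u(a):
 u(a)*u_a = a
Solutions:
 u(a) = -sqrt(C1 + a^2)
 u(a) = sqrt(C1 + a^2)


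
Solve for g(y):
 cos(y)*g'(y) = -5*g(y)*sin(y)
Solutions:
 g(y) = C1*cos(y)^5


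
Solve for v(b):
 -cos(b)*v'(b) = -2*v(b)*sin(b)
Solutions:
 v(b) = C1/cos(b)^2


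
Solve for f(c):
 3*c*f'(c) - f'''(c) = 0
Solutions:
 f(c) = C1 + Integral(C2*airyai(3^(1/3)*c) + C3*airybi(3^(1/3)*c), c)


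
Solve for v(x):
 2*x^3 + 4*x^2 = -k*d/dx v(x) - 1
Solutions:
 v(x) = C1 - x^4/(2*k) - 4*x^3/(3*k) - x/k


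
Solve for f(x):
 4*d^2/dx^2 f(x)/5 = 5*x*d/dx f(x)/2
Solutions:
 f(x) = C1 + C2*erfi(5*x/4)


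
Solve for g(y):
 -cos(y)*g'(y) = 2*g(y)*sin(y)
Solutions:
 g(y) = C1*cos(y)^2


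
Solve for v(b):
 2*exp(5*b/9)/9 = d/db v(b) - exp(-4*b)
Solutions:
 v(b) = C1 + 2*exp(5*b/9)/5 - exp(-4*b)/4


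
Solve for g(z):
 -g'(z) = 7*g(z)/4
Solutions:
 g(z) = C1*exp(-7*z/4)


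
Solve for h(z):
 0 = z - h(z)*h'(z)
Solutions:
 h(z) = -sqrt(C1 + z^2)
 h(z) = sqrt(C1 + z^2)


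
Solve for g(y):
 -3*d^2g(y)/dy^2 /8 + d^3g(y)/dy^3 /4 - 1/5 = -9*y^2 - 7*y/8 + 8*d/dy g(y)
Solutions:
 g(y) = C1 + C2*exp(y*(3 - sqrt(521))/4) + C3*exp(y*(3 + sqrt(521))/4) + 3*y^3/8 + y^2/512 + 3697*y/81920


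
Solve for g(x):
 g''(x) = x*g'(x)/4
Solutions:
 g(x) = C1 + C2*erfi(sqrt(2)*x/4)


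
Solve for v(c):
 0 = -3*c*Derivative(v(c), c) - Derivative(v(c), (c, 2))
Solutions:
 v(c) = C1 + C2*erf(sqrt(6)*c/2)


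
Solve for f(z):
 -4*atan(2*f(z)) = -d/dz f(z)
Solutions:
 Integral(1/atan(2*_y), (_y, f(z))) = C1 + 4*z


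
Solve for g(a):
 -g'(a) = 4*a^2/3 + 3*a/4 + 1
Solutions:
 g(a) = C1 - 4*a^3/9 - 3*a^2/8 - a


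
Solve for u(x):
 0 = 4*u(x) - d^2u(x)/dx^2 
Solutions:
 u(x) = C1*exp(-2*x) + C2*exp(2*x)


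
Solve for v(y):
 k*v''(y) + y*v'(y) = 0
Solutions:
 v(y) = C1 + C2*sqrt(k)*erf(sqrt(2)*y*sqrt(1/k)/2)


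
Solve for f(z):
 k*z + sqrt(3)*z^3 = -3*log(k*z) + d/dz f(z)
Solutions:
 f(z) = C1 + k*z^2/2 + sqrt(3)*z^4/4 + 3*z*log(k*z) - 3*z


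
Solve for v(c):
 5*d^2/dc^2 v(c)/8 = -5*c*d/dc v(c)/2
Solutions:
 v(c) = C1 + C2*erf(sqrt(2)*c)


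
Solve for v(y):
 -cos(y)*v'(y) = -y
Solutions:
 v(y) = C1 + Integral(y/cos(y), y)


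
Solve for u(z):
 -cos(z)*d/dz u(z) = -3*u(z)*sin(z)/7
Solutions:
 u(z) = C1/cos(z)^(3/7)


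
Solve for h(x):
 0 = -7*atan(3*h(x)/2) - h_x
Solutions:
 Integral(1/atan(3*_y/2), (_y, h(x))) = C1 - 7*x


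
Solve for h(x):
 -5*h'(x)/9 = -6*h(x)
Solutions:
 h(x) = C1*exp(54*x/5)


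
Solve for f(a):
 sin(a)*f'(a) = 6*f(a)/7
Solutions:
 f(a) = C1*(cos(a) - 1)^(3/7)/(cos(a) + 1)^(3/7)


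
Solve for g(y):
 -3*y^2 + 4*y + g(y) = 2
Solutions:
 g(y) = 3*y^2 - 4*y + 2


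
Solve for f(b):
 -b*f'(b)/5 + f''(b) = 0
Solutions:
 f(b) = C1 + C2*erfi(sqrt(10)*b/10)


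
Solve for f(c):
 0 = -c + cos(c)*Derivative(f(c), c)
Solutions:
 f(c) = C1 + Integral(c/cos(c), c)


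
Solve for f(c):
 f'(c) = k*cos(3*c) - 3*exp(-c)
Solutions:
 f(c) = C1 + k*sin(3*c)/3 + 3*exp(-c)


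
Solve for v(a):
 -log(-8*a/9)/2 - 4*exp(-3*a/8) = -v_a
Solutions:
 v(a) = C1 + a*log(-a)/2 + a*(-log(3) - 1/2 + 3*log(2)/2) - 32*exp(-3*a/8)/3


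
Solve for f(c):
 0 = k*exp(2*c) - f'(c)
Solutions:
 f(c) = C1 + k*exp(2*c)/2


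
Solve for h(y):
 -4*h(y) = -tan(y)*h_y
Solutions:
 h(y) = C1*sin(y)^4


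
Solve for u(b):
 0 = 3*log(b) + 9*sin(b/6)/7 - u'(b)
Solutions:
 u(b) = C1 + 3*b*log(b) - 3*b - 54*cos(b/6)/7


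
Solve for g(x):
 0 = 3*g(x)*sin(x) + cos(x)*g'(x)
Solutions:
 g(x) = C1*cos(x)^3


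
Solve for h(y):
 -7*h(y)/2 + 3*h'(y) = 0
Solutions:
 h(y) = C1*exp(7*y/6)


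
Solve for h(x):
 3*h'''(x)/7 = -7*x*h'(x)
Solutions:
 h(x) = C1 + Integral(C2*airyai(-21^(2/3)*x/3) + C3*airybi(-21^(2/3)*x/3), x)


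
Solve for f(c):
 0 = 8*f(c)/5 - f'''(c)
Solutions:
 f(c) = C3*exp(2*5^(2/3)*c/5) + (C1*sin(sqrt(3)*5^(2/3)*c/5) + C2*cos(sqrt(3)*5^(2/3)*c/5))*exp(-5^(2/3)*c/5)


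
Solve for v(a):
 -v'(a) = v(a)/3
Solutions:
 v(a) = C1*exp(-a/3)


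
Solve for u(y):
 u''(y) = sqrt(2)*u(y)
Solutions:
 u(y) = C1*exp(-2^(1/4)*y) + C2*exp(2^(1/4)*y)


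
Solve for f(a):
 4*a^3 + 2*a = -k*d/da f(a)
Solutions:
 f(a) = C1 - a^4/k - a^2/k


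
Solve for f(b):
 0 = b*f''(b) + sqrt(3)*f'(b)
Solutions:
 f(b) = C1 + C2*b^(1 - sqrt(3))


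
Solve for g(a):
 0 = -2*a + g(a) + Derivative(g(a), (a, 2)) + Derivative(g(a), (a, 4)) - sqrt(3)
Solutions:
 g(a) = 2*a + (C1*sin(sqrt(3)*a/2) + C2*cos(sqrt(3)*a/2))*exp(-a/2) + (C3*sin(sqrt(3)*a/2) + C4*cos(sqrt(3)*a/2))*exp(a/2) + sqrt(3)


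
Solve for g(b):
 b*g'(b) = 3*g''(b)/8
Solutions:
 g(b) = C1 + C2*erfi(2*sqrt(3)*b/3)


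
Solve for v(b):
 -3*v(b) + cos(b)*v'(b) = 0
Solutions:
 v(b) = C1*(sin(b) + 1)^(3/2)/(sin(b) - 1)^(3/2)


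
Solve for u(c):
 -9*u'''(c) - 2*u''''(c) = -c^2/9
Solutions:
 u(c) = C1 + C2*c + C3*c^2 + C4*exp(-9*c/2) + c^5/4860 - c^4/4374 + 4*c^3/19683


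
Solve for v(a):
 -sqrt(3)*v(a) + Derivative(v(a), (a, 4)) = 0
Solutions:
 v(a) = C1*exp(-3^(1/8)*a) + C2*exp(3^(1/8)*a) + C3*sin(3^(1/8)*a) + C4*cos(3^(1/8)*a)


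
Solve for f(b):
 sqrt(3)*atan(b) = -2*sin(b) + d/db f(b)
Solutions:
 f(b) = C1 + sqrt(3)*(b*atan(b) - log(b^2 + 1)/2) - 2*cos(b)


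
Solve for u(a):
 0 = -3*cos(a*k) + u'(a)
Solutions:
 u(a) = C1 + 3*sin(a*k)/k


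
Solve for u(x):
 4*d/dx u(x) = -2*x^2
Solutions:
 u(x) = C1 - x^3/6


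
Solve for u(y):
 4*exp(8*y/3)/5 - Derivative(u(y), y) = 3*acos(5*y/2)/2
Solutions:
 u(y) = C1 - 3*y*acos(5*y/2)/2 + 3*sqrt(4 - 25*y^2)/10 + 3*exp(8*y/3)/10


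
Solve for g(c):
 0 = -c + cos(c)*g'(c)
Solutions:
 g(c) = C1 + Integral(c/cos(c), c)


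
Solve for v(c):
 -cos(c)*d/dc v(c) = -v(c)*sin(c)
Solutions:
 v(c) = C1/cos(c)


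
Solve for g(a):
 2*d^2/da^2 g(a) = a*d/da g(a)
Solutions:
 g(a) = C1 + C2*erfi(a/2)


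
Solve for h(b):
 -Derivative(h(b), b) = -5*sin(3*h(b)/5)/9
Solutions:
 -5*b/9 + 5*log(cos(3*h(b)/5) - 1)/6 - 5*log(cos(3*h(b)/5) + 1)/6 = C1


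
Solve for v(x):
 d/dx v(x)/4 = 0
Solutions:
 v(x) = C1


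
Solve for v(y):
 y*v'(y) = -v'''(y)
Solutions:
 v(y) = C1 + Integral(C2*airyai(-y) + C3*airybi(-y), y)


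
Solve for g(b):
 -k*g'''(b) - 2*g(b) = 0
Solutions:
 g(b) = C1*exp(2^(1/3)*b*(-1/k)^(1/3)) + C2*exp(2^(1/3)*b*(-1/k)^(1/3)*(-1 + sqrt(3)*I)/2) + C3*exp(-2^(1/3)*b*(-1/k)^(1/3)*(1 + sqrt(3)*I)/2)


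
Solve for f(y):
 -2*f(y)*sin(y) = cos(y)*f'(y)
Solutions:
 f(y) = C1*cos(y)^2


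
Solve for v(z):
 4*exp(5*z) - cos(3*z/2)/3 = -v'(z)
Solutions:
 v(z) = C1 - 4*exp(5*z)/5 + 2*sin(3*z/2)/9


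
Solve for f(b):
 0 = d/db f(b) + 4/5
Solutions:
 f(b) = C1 - 4*b/5


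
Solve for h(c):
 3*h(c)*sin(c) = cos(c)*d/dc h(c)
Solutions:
 h(c) = C1/cos(c)^3


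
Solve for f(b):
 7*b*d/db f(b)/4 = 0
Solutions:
 f(b) = C1


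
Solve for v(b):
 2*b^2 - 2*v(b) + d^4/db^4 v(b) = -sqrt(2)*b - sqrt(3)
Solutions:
 v(b) = C1*exp(-2^(1/4)*b) + C2*exp(2^(1/4)*b) + C3*sin(2^(1/4)*b) + C4*cos(2^(1/4)*b) + b^2 + sqrt(2)*b/2 + sqrt(3)/2


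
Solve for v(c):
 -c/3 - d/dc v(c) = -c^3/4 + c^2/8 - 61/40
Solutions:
 v(c) = C1 + c^4/16 - c^3/24 - c^2/6 + 61*c/40


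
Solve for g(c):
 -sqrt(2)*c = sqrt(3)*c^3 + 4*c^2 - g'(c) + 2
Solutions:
 g(c) = C1 + sqrt(3)*c^4/4 + 4*c^3/3 + sqrt(2)*c^2/2 + 2*c


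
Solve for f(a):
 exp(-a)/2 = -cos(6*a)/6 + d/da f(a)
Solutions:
 f(a) = C1 + sin(6*a)/36 - exp(-a)/2


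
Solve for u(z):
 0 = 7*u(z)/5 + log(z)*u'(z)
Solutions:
 u(z) = C1*exp(-7*li(z)/5)


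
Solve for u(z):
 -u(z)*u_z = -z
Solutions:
 u(z) = -sqrt(C1 + z^2)
 u(z) = sqrt(C1 + z^2)


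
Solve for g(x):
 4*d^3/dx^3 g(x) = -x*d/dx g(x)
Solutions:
 g(x) = C1 + Integral(C2*airyai(-2^(1/3)*x/2) + C3*airybi(-2^(1/3)*x/2), x)


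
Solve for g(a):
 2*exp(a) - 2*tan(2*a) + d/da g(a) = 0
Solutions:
 g(a) = C1 - 2*exp(a) - log(cos(2*a))


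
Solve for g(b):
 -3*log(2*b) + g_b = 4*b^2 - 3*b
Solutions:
 g(b) = C1 + 4*b^3/3 - 3*b^2/2 + 3*b*log(b) - 3*b + 3*b*log(2)


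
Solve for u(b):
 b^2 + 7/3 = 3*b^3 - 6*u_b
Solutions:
 u(b) = C1 + b^4/8 - b^3/18 - 7*b/18


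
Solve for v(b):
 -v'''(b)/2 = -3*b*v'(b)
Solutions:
 v(b) = C1 + Integral(C2*airyai(6^(1/3)*b) + C3*airybi(6^(1/3)*b), b)


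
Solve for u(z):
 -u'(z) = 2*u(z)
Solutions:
 u(z) = C1*exp(-2*z)


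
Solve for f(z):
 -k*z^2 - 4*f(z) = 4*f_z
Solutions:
 f(z) = C1*exp(-z) - k*z^2/4 + k*z/2 - k/2


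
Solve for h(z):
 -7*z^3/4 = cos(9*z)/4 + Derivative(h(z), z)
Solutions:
 h(z) = C1 - 7*z^4/16 - sin(9*z)/36


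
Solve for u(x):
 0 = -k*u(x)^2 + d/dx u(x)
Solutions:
 u(x) = -1/(C1 + k*x)


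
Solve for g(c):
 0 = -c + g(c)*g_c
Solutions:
 g(c) = -sqrt(C1 + c^2)
 g(c) = sqrt(C1 + c^2)


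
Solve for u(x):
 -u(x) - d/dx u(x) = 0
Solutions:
 u(x) = C1*exp(-x)


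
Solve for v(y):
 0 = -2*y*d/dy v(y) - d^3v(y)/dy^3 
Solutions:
 v(y) = C1 + Integral(C2*airyai(-2^(1/3)*y) + C3*airybi(-2^(1/3)*y), y)


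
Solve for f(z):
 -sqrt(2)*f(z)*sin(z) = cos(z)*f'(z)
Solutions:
 f(z) = C1*cos(z)^(sqrt(2))


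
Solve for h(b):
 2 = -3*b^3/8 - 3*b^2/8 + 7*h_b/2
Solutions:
 h(b) = C1 + 3*b^4/112 + b^3/28 + 4*b/7


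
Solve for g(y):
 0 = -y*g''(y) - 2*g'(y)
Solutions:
 g(y) = C1 + C2/y


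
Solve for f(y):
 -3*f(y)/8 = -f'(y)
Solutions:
 f(y) = C1*exp(3*y/8)


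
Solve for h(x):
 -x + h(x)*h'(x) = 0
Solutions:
 h(x) = -sqrt(C1 + x^2)
 h(x) = sqrt(C1 + x^2)


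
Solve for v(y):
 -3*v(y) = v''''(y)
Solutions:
 v(y) = (C1*sin(sqrt(2)*3^(1/4)*y/2) + C2*cos(sqrt(2)*3^(1/4)*y/2))*exp(-sqrt(2)*3^(1/4)*y/2) + (C3*sin(sqrt(2)*3^(1/4)*y/2) + C4*cos(sqrt(2)*3^(1/4)*y/2))*exp(sqrt(2)*3^(1/4)*y/2)


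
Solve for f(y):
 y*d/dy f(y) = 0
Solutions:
 f(y) = C1


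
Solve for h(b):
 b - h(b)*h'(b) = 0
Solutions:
 h(b) = -sqrt(C1 + b^2)
 h(b) = sqrt(C1 + b^2)


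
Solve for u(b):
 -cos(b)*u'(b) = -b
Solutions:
 u(b) = C1 + Integral(b/cos(b), b)


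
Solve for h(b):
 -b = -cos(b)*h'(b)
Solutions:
 h(b) = C1 + Integral(b/cos(b), b)


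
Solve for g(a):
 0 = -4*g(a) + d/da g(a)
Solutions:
 g(a) = C1*exp(4*a)


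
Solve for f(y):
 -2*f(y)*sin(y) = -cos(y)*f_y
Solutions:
 f(y) = C1/cos(y)^2


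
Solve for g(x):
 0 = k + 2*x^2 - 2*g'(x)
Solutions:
 g(x) = C1 + k*x/2 + x^3/3


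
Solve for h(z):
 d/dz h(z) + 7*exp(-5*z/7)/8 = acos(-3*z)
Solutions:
 h(z) = C1 + z*acos(-3*z) + sqrt(1 - 9*z^2)/3 + 49*exp(-5*z/7)/40


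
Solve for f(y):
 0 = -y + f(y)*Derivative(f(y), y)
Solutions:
 f(y) = -sqrt(C1 + y^2)
 f(y) = sqrt(C1 + y^2)


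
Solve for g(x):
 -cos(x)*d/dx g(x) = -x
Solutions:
 g(x) = C1 + Integral(x/cos(x), x)


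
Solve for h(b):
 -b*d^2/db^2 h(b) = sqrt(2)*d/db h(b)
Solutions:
 h(b) = C1 + C2*b^(1 - sqrt(2))


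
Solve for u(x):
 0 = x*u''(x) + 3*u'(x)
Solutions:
 u(x) = C1 + C2/x^2


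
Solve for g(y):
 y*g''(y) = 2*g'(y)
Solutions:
 g(y) = C1 + C2*y^3


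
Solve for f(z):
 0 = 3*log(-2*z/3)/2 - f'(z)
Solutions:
 f(z) = C1 + 3*z*log(-z)/2 + 3*z*(-log(3) - 1 + log(2))/2


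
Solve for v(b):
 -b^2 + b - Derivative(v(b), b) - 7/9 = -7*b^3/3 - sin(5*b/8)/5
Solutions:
 v(b) = C1 + 7*b^4/12 - b^3/3 + b^2/2 - 7*b/9 - 8*cos(5*b/8)/25


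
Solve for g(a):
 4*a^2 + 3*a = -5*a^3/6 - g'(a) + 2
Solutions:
 g(a) = C1 - 5*a^4/24 - 4*a^3/3 - 3*a^2/2 + 2*a


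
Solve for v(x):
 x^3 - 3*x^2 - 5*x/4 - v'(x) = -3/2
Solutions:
 v(x) = C1 + x^4/4 - x^3 - 5*x^2/8 + 3*x/2


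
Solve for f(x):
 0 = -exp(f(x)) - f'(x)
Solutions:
 f(x) = log(1/(C1 + x))


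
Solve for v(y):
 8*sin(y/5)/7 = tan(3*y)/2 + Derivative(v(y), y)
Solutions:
 v(y) = C1 + log(cos(3*y))/6 - 40*cos(y/5)/7


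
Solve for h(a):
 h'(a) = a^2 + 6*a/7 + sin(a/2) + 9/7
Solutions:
 h(a) = C1 + a^3/3 + 3*a^2/7 + 9*a/7 - 2*cos(a/2)


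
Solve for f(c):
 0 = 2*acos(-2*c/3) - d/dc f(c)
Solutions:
 f(c) = C1 + 2*c*acos(-2*c/3) + sqrt(9 - 4*c^2)


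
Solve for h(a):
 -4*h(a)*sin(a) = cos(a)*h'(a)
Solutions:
 h(a) = C1*cos(a)^4


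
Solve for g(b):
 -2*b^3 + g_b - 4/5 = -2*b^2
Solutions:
 g(b) = C1 + b^4/2 - 2*b^3/3 + 4*b/5


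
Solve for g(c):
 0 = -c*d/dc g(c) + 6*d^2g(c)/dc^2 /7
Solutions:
 g(c) = C1 + C2*erfi(sqrt(21)*c/6)


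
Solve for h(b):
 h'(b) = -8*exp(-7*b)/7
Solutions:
 h(b) = C1 + 8*exp(-7*b)/49


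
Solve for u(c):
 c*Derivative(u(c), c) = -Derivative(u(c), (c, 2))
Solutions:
 u(c) = C1 + C2*erf(sqrt(2)*c/2)


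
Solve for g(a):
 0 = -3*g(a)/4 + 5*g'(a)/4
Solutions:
 g(a) = C1*exp(3*a/5)


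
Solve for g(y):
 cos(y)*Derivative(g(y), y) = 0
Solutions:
 g(y) = C1


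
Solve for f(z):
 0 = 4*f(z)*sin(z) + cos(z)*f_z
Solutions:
 f(z) = C1*cos(z)^4


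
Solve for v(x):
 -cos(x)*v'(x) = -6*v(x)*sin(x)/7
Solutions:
 v(x) = C1/cos(x)^(6/7)


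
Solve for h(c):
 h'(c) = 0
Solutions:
 h(c) = C1


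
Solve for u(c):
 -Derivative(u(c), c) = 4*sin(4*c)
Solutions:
 u(c) = C1 + cos(4*c)


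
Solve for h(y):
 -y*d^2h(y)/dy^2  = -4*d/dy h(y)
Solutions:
 h(y) = C1 + C2*y^5


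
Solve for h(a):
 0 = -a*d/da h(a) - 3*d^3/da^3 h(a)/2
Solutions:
 h(a) = C1 + Integral(C2*airyai(-2^(1/3)*3^(2/3)*a/3) + C3*airybi(-2^(1/3)*3^(2/3)*a/3), a)


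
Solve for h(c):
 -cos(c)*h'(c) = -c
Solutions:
 h(c) = C1 + Integral(c/cos(c), c)


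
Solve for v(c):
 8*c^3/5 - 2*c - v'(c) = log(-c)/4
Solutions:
 v(c) = C1 + 2*c^4/5 - c^2 - c*log(-c)/4 + c/4


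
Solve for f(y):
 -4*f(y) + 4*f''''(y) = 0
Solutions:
 f(y) = C1*exp(-y) + C2*exp(y) + C3*sin(y) + C4*cos(y)


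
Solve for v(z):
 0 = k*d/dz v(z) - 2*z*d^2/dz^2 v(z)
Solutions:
 v(z) = C1 + z^(re(k)/2 + 1)*(C2*sin(log(z)*Abs(im(k))/2) + C3*cos(log(z)*im(k)/2))


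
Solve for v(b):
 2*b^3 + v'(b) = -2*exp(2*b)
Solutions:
 v(b) = C1 - b^4/2 - exp(2*b)


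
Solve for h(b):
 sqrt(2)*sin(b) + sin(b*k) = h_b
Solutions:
 h(b) = C1 - sqrt(2)*cos(b) - cos(b*k)/k


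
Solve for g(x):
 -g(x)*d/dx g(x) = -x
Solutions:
 g(x) = -sqrt(C1 + x^2)
 g(x) = sqrt(C1 + x^2)


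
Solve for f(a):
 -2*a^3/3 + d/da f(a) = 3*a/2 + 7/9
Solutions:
 f(a) = C1 + a^4/6 + 3*a^2/4 + 7*a/9


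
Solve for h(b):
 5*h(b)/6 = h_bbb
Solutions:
 h(b) = C3*exp(5^(1/3)*6^(2/3)*b/6) + (C1*sin(2^(2/3)*3^(1/6)*5^(1/3)*b/4) + C2*cos(2^(2/3)*3^(1/6)*5^(1/3)*b/4))*exp(-5^(1/3)*6^(2/3)*b/12)


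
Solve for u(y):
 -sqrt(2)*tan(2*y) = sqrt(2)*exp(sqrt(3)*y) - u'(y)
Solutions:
 u(y) = C1 + sqrt(6)*exp(sqrt(3)*y)/3 - sqrt(2)*log(cos(2*y))/2


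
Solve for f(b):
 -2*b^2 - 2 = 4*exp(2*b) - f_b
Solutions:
 f(b) = C1 + 2*b^3/3 + 2*b + 2*exp(2*b)


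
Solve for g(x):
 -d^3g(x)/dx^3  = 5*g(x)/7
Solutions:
 g(x) = C3*exp(-5^(1/3)*7^(2/3)*x/7) + (C1*sin(sqrt(3)*5^(1/3)*7^(2/3)*x/14) + C2*cos(sqrt(3)*5^(1/3)*7^(2/3)*x/14))*exp(5^(1/3)*7^(2/3)*x/14)


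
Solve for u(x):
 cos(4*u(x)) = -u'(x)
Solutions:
 u(x) = -asin((C1 + exp(8*x))/(C1 - exp(8*x)))/4 + pi/4
 u(x) = asin((C1 + exp(8*x))/(C1 - exp(8*x)))/4


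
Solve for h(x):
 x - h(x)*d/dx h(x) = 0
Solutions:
 h(x) = -sqrt(C1 + x^2)
 h(x) = sqrt(C1 + x^2)


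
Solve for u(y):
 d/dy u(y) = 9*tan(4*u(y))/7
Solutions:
 u(y) = -asin(C1*exp(36*y/7))/4 + pi/4
 u(y) = asin(C1*exp(36*y/7))/4


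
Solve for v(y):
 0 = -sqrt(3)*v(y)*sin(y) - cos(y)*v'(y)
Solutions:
 v(y) = C1*cos(y)^(sqrt(3))


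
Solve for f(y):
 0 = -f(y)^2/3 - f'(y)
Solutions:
 f(y) = 3/(C1 + y)


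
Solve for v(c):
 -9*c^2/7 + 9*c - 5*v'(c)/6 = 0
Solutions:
 v(c) = C1 - 18*c^3/35 + 27*c^2/5


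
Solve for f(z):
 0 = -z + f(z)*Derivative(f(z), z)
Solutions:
 f(z) = -sqrt(C1 + z^2)
 f(z) = sqrt(C1 + z^2)


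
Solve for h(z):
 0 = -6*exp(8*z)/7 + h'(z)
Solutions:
 h(z) = C1 + 3*exp(8*z)/28


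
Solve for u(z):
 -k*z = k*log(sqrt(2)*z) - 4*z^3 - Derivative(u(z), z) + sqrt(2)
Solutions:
 u(z) = C1 + k*z^2/2 + k*z*log(z) - k*z + k*z*log(2)/2 - z^4 + sqrt(2)*z


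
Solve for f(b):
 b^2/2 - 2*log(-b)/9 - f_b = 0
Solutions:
 f(b) = C1 + b^3/6 - 2*b*log(-b)/9 + 2*b/9


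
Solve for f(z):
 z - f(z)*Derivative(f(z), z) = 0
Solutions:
 f(z) = -sqrt(C1 + z^2)
 f(z) = sqrt(C1 + z^2)


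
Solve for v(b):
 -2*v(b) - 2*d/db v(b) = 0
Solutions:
 v(b) = C1*exp(-b)


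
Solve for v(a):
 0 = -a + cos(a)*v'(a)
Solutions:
 v(a) = C1 + Integral(a/cos(a), a)


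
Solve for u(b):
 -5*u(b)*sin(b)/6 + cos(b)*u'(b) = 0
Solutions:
 u(b) = C1/cos(b)^(5/6)


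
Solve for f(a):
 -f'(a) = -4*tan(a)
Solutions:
 f(a) = C1 - 4*log(cos(a))


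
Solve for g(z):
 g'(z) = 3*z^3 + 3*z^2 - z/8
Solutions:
 g(z) = C1 + 3*z^4/4 + z^3 - z^2/16


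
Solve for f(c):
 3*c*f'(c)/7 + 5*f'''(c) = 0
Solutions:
 f(c) = C1 + Integral(C2*airyai(-3^(1/3)*35^(2/3)*c/35) + C3*airybi(-3^(1/3)*35^(2/3)*c/35), c)


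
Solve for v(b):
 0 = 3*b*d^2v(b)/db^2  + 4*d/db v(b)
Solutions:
 v(b) = C1 + C2/b^(1/3)


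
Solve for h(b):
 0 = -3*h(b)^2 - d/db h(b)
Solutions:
 h(b) = 1/(C1 + 3*b)


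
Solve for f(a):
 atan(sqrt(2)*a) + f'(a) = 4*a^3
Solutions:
 f(a) = C1 + a^4 - a*atan(sqrt(2)*a) + sqrt(2)*log(2*a^2 + 1)/4


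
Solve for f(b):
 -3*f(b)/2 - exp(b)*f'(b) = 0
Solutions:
 f(b) = C1*exp(3*exp(-b)/2)


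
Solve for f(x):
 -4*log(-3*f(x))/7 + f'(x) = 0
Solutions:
 -7*Integral(1/(log(-_y) + log(3)), (_y, f(x)))/4 = C1 - x


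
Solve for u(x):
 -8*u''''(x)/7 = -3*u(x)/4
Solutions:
 u(x) = C1*exp(-2^(3/4)*21^(1/4)*x/4) + C2*exp(2^(3/4)*21^(1/4)*x/4) + C3*sin(2^(3/4)*21^(1/4)*x/4) + C4*cos(2^(3/4)*21^(1/4)*x/4)


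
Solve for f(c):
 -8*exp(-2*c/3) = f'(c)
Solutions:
 f(c) = C1 + 12*exp(-2*c/3)


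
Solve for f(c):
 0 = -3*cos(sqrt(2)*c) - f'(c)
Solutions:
 f(c) = C1 - 3*sqrt(2)*sin(sqrt(2)*c)/2


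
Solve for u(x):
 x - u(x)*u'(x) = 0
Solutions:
 u(x) = -sqrt(C1 + x^2)
 u(x) = sqrt(C1 + x^2)


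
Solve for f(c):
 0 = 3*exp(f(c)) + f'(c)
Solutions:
 f(c) = log(1/(C1 + 3*c))


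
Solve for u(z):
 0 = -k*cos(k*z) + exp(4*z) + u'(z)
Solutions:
 u(z) = C1 - exp(4*z)/4 + sin(k*z)


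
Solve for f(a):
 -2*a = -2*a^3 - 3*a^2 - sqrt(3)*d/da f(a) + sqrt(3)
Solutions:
 f(a) = C1 - sqrt(3)*a^4/6 - sqrt(3)*a^3/3 + sqrt(3)*a^2/3 + a


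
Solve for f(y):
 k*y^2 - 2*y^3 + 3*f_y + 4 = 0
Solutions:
 f(y) = C1 - k*y^3/9 + y^4/6 - 4*y/3


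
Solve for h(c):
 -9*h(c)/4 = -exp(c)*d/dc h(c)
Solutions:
 h(c) = C1*exp(-9*exp(-c)/4)


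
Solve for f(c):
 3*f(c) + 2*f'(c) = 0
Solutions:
 f(c) = C1*exp(-3*c/2)


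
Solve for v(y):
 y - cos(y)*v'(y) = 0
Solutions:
 v(y) = C1 + Integral(y/cos(y), y)


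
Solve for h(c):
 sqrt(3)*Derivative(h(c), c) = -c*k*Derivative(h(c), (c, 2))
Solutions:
 h(c) = C1 + c^(((re(k) - sqrt(3))*re(k) + im(k)^2)/(re(k)^2 + im(k)^2))*(C2*sin(sqrt(3)*log(c)*Abs(im(k))/(re(k)^2 + im(k)^2)) + C3*cos(sqrt(3)*log(c)*im(k)/(re(k)^2 + im(k)^2)))


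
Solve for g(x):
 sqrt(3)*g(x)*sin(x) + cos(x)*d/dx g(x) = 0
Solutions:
 g(x) = C1*cos(x)^(sqrt(3))


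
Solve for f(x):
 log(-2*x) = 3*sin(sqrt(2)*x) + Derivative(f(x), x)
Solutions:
 f(x) = C1 + x*log(-x) - x + x*log(2) + 3*sqrt(2)*cos(sqrt(2)*x)/2


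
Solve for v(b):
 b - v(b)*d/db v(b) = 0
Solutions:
 v(b) = -sqrt(C1 + b^2)
 v(b) = sqrt(C1 + b^2)


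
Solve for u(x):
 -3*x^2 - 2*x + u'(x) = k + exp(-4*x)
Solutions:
 u(x) = C1 + k*x + x^3 + x^2 - exp(-4*x)/4


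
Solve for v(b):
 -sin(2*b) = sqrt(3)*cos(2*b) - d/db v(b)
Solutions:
 v(b) = C1 - cos(2*b + pi/3)


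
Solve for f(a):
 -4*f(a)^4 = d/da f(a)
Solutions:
 f(a) = (-3^(2/3) - 3*3^(1/6)*I)*(1/(C1 + 4*a))^(1/3)/6
 f(a) = (-3^(2/3) + 3*3^(1/6)*I)*(1/(C1 + 4*a))^(1/3)/6
 f(a) = (1/(C1 + 12*a))^(1/3)


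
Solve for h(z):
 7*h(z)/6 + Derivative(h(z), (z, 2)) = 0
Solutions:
 h(z) = C1*sin(sqrt(42)*z/6) + C2*cos(sqrt(42)*z/6)


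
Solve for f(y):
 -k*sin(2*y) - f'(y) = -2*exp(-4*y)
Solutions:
 f(y) = C1 + k*cos(2*y)/2 - exp(-4*y)/2


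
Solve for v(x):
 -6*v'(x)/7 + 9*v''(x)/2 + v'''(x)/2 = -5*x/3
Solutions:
 v(x) = C1 + C2*exp(x*(-63 + sqrt(4305))/14) + C3*exp(-x*(63 + sqrt(4305))/14) + 35*x^2/36 + 245*x/24


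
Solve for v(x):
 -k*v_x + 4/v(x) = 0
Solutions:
 v(x) = -sqrt(C1 + 8*x/k)
 v(x) = sqrt(C1 + 8*x/k)


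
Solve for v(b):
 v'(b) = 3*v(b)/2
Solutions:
 v(b) = C1*exp(3*b/2)


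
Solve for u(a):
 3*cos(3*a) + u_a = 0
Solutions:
 u(a) = C1 - sin(3*a)


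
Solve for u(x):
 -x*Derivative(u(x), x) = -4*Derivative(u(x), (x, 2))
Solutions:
 u(x) = C1 + C2*erfi(sqrt(2)*x/4)


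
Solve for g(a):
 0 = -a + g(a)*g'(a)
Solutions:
 g(a) = -sqrt(C1 + a^2)
 g(a) = sqrt(C1 + a^2)


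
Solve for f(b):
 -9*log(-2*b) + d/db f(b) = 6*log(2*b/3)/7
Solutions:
 f(b) = C1 + 69*b*log(b)/7 + b*(-69/7 - 6*log(3)/7 + 69*log(2)/7 + 9*I*pi)


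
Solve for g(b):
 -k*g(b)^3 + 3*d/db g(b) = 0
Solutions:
 g(b) = -sqrt(6)*sqrt(-1/(C1 + b*k))/2
 g(b) = sqrt(6)*sqrt(-1/(C1 + b*k))/2


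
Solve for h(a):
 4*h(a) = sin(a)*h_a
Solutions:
 h(a) = C1*(cos(a)^2 - 2*cos(a) + 1)/(cos(a)^2 + 2*cos(a) + 1)


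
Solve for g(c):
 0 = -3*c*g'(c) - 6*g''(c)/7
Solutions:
 g(c) = C1 + C2*erf(sqrt(7)*c/2)


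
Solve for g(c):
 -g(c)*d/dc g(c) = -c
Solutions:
 g(c) = -sqrt(C1 + c^2)
 g(c) = sqrt(C1 + c^2)


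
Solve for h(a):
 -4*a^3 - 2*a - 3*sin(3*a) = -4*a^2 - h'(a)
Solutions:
 h(a) = C1 + a^4 - 4*a^3/3 + a^2 - cos(3*a)


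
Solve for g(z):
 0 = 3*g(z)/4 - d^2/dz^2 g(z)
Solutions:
 g(z) = C1*exp(-sqrt(3)*z/2) + C2*exp(sqrt(3)*z/2)


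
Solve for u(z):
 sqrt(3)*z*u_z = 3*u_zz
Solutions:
 u(z) = C1 + C2*erfi(sqrt(2)*3^(3/4)*z/6)


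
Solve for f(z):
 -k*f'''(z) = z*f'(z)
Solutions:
 f(z) = C1 + Integral(C2*airyai(z*(-1/k)^(1/3)) + C3*airybi(z*(-1/k)^(1/3)), z)


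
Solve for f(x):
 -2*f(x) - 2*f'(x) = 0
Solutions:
 f(x) = C1*exp(-x)


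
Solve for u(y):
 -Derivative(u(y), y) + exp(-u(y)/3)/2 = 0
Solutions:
 u(y) = 3*log(C1 + y/6)


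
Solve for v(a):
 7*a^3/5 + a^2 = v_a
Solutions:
 v(a) = C1 + 7*a^4/20 + a^3/3


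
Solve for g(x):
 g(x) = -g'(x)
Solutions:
 g(x) = C1*exp(-x)


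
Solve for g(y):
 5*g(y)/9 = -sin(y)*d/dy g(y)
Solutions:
 g(y) = C1*(cos(y) + 1)^(5/18)/(cos(y) - 1)^(5/18)


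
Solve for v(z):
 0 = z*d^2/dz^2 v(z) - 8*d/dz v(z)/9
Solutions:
 v(z) = C1 + C2*z^(17/9)


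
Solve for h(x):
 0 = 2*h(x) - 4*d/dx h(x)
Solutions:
 h(x) = C1*exp(x/2)


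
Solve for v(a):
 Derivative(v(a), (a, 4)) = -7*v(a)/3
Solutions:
 v(a) = (C1*sin(sqrt(2)*3^(3/4)*7^(1/4)*a/6) + C2*cos(sqrt(2)*3^(3/4)*7^(1/4)*a/6))*exp(-sqrt(2)*3^(3/4)*7^(1/4)*a/6) + (C3*sin(sqrt(2)*3^(3/4)*7^(1/4)*a/6) + C4*cos(sqrt(2)*3^(3/4)*7^(1/4)*a/6))*exp(sqrt(2)*3^(3/4)*7^(1/4)*a/6)


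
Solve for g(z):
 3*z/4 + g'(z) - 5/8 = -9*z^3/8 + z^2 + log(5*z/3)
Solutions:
 g(z) = C1 - 9*z^4/32 + z^3/3 - 3*z^2/8 + z*log(z) - 3*z/8 + z*log(5/3)


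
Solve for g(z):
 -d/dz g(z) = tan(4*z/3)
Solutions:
 g(z) = C1 + 3*log(cos(4*z/3))/4


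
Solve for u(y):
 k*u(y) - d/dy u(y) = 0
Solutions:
 u(y) = C1*exp(k*y)


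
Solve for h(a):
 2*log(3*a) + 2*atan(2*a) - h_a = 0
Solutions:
 h(a) = C1 + 2*a*log(a) + 2*a*atan(2*a) - 2*a + 2*a*log(3) - log(4*a^2 + 1)/2


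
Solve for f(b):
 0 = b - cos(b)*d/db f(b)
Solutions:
 f(b) = C1 + Integral(b/cos(b), b)


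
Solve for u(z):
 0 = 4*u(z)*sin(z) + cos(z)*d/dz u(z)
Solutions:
 u(z) = C1*cos(z)^4


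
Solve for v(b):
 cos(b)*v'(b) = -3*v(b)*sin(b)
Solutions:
 v(b) = C1*cos(b)^3


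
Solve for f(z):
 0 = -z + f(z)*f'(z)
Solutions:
 f(z) = -sqrt(C1 + z^2)
 f(z) = sqrt(C1 + z^2)


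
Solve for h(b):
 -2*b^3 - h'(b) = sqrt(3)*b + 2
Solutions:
 h(b) = C1 - b^4/2 - sqrt(3)*b^2/2 - 2*b


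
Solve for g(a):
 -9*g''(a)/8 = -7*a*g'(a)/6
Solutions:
 g(a) = C1 + C2*erfi(sqrt(42)*a/9)


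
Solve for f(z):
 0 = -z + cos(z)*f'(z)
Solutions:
 f(z) = C1 + Integral(z/cos(z), z)


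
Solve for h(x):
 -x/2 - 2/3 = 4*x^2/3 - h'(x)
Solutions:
 h(x) = C1 + 4*x^3/9 + x^2/4 + 2*x/3


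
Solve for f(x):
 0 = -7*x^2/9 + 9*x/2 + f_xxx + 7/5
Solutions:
 f(x) = C1 + C2*x + C3*x^2 + 7*x^5/540 - 3*x^4/16 - 7*x^3/30


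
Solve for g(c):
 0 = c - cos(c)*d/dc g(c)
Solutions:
 g(c) = C1 + Integral(c/cos(c), c)


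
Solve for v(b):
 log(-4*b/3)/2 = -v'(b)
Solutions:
 v(b) = C1 - b*log(-b)/2 + b*(-log(2) + 1/2 + log(3)/2)


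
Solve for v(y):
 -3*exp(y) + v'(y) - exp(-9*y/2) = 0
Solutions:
 v(y) = C1 + 3*exp(y) - 2*exp(-9*y/2)/9
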